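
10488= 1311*8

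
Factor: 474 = 2^1*3^1 * 79^1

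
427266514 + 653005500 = 1080272014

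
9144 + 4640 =13784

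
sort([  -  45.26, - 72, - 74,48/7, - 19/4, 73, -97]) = [ - 97, - 74, - 72, - 45.26, - 19/4, 48/7 , 73]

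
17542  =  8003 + 9539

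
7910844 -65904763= - 57993919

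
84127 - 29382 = 54745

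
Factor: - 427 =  - 7^1*61^1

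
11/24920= 11/24920 = 0.00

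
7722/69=2574/23 = 111.91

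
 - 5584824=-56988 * 98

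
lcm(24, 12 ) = 24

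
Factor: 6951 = 3^1*7^1*331^1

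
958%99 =67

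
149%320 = 149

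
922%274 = 100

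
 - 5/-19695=1/3939 = 0.00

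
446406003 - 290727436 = 155678567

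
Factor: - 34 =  - 2^1*17^1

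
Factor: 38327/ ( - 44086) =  - 2^( - 1)*7^( - 1 )*47^( - 1 )*67^ (  -  1)*38327^1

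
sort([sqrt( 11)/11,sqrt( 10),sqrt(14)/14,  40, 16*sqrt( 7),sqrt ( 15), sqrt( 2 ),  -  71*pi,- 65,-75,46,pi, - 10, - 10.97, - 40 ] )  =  [- 71 * pi,-75,  -  65,-40, - 10.97,  -  10, sqrt( 14)/14 , sqrt(11 )/11,sqrt (2),pi, sqrt( 10),sqrt(15), 40 , 16*sqrt(7), 46 ] 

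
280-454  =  -174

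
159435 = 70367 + 89068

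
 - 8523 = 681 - 9204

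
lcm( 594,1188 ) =1188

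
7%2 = 1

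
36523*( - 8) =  - 292184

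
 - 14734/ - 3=4911 + 1/3 = 4911.33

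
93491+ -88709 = 4782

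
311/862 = 311/862 = 0.36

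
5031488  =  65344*77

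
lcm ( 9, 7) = 63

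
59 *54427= 3211193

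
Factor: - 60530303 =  - 60530303^1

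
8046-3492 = 4554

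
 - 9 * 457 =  - 4113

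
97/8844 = 97/8844 = 0.01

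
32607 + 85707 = 118314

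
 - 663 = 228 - 891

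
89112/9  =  9901+1/3 = 9901.33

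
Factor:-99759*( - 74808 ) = 7462771272 = 2^3*3^3*11^1 * 1039^1*3023^1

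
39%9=3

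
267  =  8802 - 8535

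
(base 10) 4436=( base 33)42e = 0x1154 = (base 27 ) 628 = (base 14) 188c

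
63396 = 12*5283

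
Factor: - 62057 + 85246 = 23189 = 23189^1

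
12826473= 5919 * 2167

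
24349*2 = 48698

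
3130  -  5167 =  - 2037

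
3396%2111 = 1285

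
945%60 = 45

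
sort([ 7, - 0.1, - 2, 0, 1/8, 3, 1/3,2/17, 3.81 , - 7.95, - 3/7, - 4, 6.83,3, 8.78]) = [- 7.95, - 4 , - 2, - 3/7, - 0.1, 0,2/17 , 1/8,1/3, 3,3, 3.81,6.83, 7,8.78 ] 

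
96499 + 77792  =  174291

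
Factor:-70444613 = - 70444613^1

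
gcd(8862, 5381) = 1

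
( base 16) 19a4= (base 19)i39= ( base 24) b9c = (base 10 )6564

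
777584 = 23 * 33808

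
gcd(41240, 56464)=8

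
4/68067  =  4/68067 = 0.00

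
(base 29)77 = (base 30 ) 70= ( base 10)210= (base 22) 9C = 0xD2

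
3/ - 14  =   - 3/14= -0.21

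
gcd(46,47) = 1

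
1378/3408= 689/1704 =0.40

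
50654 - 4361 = 46293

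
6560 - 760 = 5800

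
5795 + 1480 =7275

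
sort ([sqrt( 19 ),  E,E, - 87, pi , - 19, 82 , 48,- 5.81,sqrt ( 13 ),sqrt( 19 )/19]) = [-87, - 19,- 5.81, sqrt(19 ) /19, E, E,pi,sqrt(13 ),sqrt(19), 48, 82] 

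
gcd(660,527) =1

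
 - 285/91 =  - 4 + 79/91=- 3.13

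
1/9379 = 1/9379 = 0.00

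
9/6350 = 9/6350 =0.00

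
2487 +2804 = 5291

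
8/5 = 8/5 = 1.60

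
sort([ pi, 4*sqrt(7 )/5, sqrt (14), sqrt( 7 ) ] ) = [4*sqrt( 7 ) /5, sqrt( 7 ), pi,sqrt ( 14 ) ] 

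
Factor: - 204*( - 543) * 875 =96925500 = 2^2*3^2 * 5^3*7^1*17^1*181^1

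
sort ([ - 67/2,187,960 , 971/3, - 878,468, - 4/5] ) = [ - 878, - 67/2, - 4/5,187,971/3,  468,960]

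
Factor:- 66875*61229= - 4094689375 = -5^4*7^1*107^1*8747^1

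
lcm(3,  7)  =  21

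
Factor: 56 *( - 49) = -2744 = - 2^3*7^3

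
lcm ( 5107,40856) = 40856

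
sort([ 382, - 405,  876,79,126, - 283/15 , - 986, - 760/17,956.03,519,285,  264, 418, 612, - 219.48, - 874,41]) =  [ - 986, - 874, - 405,-219.48,-760/17, - 283/15, 41,79,  126 , 264, 285, 382,418,519,612, 876,956.03]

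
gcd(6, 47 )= 1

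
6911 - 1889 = 5022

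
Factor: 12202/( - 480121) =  - 2^1*73^(-1)*6101^1*6577^(-1 )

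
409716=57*7188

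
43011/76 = 43011/76 = 565.93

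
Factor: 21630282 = 2^1*3^1*193^1*18679^1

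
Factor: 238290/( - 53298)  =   - 3^( - 3) * 5^1*7^ ( - 1) * 13^2= - 845/189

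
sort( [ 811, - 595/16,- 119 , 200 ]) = [ - 119, - 595/16,200,811]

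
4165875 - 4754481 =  - 588606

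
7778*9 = 70002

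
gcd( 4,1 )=1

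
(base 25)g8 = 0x198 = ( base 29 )E2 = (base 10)408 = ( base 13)255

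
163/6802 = 163/6802 = 0.02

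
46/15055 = 46/15055 = 0.00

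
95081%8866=6421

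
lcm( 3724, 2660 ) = 18620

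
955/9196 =955/9196=0.10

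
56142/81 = 693+ 1/9 = 693.11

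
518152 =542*956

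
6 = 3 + 3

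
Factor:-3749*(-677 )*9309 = 3^1*23^1*29^1*107^1 * 163^1*677^1 = 23626921557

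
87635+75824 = 163459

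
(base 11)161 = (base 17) b1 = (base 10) 188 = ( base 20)98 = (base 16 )BC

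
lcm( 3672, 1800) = 91800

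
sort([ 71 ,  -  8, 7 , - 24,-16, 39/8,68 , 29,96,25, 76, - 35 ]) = [ - 35,-24, - 16 ,-8, 39/8,7, 25, 29,68,  71, 76,96 ]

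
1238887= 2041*607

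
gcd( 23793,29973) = 309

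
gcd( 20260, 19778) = 2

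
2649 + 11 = 2660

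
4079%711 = 524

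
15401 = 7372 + 8029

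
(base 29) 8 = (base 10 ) 8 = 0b1000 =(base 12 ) 8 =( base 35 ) 8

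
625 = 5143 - 4518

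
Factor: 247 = 13^1*19^1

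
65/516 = 65/516  =  0.13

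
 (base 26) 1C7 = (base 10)995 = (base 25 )1EK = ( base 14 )511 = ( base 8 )1743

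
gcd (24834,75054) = 6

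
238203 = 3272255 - 3034052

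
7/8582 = 1/1226 = 0.00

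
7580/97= 78 +14/97 =78.14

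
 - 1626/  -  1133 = 1 + 493/1133 = 1.44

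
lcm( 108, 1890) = 3780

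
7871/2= 3935+1/2 = 3935.50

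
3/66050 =3/66050= 0.00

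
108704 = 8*13588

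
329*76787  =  25262923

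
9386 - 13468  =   - 4082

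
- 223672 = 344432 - 568104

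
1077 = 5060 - 3983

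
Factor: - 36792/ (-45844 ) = 2^1*3^2* 7^1*157^ ( - 1 ) = 126/157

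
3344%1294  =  756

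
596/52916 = 149/13229 = 0.01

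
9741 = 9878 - 137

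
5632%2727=178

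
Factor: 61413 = 3^1*11^1 * 1861^1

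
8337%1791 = 1173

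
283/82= 3+37/82=3.45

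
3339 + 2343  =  5682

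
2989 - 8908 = -5919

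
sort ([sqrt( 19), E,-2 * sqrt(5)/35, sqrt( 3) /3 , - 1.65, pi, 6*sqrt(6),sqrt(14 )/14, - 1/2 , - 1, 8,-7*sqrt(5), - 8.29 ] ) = [ - 7*sqrt(5 ), - 8.29 , - 1.65 , - 1, - 1/2, - 2*sqrt( 5)/35, sqrt( 14)/14 , sqrt(3) /3, E, pi , sqrt( 19), 8, 6*sqrt(6 )] 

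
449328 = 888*506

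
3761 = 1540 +2221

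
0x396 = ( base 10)918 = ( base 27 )170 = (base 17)330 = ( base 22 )1jg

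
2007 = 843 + 1164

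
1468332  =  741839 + 726493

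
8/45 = 8/45 = 0.18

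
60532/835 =60532/835 = 72.49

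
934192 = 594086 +340106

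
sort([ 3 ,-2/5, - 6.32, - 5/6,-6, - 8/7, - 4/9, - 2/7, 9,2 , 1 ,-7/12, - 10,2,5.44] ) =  [-10,-6.32, - 6, - 8/7  , -5/6, - 7/12,  -  4/9 , -2/5, -2/7,1,2,2,3,  5.44 , 9] 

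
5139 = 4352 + 787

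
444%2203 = 444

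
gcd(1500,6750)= 750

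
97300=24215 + 73085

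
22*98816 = 2173952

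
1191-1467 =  - 276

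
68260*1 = 68260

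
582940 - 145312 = 437628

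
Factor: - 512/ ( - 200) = 2^6*5^( - 2) = 64/25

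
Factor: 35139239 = 23^1*1527793^1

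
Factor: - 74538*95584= -7124640192  =  -  2^6 * 3^2*29^1*41^1*101^1*103^1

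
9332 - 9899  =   - 567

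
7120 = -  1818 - -8938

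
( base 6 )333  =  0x81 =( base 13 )9C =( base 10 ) 129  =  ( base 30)49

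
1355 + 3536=4891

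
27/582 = 9/194 = 0.05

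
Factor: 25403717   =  25403717^1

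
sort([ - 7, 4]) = [  -  7, 4]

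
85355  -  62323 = 23032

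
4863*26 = 126438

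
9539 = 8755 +784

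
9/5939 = 9/5939 = 0.00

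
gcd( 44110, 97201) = 1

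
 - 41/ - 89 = 41/89 = 0.46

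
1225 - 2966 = - 1741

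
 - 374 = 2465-2839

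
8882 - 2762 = 6120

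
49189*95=4672955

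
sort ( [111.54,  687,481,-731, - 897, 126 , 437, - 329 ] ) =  [- 897,-731, - 329,111.54, 126, 437, 481, 687]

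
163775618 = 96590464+67185154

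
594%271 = 52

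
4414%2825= 1589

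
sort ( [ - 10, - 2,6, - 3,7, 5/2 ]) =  [ - 10,-3, - 2, 5/2,6, 7] 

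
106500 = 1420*75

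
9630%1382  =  1338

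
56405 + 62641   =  119046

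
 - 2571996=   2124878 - 4696874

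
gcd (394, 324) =2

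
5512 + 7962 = 13474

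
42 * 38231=1605702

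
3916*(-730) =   -  2858680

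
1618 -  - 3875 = 5493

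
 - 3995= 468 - 4463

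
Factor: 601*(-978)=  - 587778 = - 2^1*3^1*163^1*601^1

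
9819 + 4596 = 14415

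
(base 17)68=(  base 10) 110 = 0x6e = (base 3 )11002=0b1101110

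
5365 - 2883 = 2482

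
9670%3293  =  3084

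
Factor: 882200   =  2^3*5^2*11^1*401^1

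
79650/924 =86 + 31/154 = 86.20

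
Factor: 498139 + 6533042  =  3^1*67^1*34981^1= 7031181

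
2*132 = 264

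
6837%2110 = 507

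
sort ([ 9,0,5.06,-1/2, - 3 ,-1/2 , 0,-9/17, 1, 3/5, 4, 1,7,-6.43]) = [-6.43, - 3, - 9/17,-1/2 , - 1/2 , 0,  0,3/5, 1,1 , 4,5.06, 7, 9 ] 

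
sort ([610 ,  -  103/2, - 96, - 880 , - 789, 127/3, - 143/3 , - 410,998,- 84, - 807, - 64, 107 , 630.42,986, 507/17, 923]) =[ - 880, - 807, - 789, - 410,-96, -84, - 64, - 103/2, - 143/3, 507/17,127/3,107, 610,  630.42, 923, 986,998 ] 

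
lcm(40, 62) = 1240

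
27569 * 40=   1102760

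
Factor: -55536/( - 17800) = 2^1*3^1 * 5^ ( - 2 )*13^1 = 78/25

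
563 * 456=256728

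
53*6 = 318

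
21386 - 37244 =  - 15858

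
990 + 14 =1004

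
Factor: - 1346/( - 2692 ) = 2^( - 1) = 1/2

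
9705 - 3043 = 6662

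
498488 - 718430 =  - 219942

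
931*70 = 65170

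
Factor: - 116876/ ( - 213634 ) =2^1 * 61^1*223^ (  -  1 ) = 122/223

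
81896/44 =20474/11 =1861.27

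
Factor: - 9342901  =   - 29^1*322169^1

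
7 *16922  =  118454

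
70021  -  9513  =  60508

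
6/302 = 3/151 = 0.02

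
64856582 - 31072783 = 33783799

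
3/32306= 3/32306= 0.00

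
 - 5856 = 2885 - 8741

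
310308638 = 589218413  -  278909775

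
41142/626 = 20571/313 =65.72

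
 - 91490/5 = - 18298  =  - 18298.00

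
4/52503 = 4/52503 = 0.00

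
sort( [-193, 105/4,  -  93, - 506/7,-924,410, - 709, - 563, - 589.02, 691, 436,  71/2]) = [  -  924, - 709, - 589.02, - 563, - 193, - 93, - 506/7,105/4,  71/2,410, 436,691]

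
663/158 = 663/158=   4.20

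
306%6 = 0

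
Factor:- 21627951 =  -  3^1 * 41^1*175837^1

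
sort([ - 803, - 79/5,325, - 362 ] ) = [ -803, - 362, - 79/5,325] 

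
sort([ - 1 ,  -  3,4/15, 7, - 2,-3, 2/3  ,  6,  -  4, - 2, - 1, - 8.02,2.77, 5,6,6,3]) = [ - 8.02, - 4, - 3,-3, - 2, -2, - 1, - 1,4/15,2/3,  2.77,3, 5,6, 6, 6,7]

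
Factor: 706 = 2^1*353^1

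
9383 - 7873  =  1510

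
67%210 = 67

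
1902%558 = 228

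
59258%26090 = 7078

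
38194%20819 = 17375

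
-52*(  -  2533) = 131716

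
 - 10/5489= -1 +5479/5489 = - 0.00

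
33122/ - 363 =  - 33122/363 = - 91.25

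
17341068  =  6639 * 2612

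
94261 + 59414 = 153675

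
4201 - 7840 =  - 3639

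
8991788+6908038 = 15899826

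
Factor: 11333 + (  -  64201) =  - 2^2*13217^1 =- 52868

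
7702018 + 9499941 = 17201959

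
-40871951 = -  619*66029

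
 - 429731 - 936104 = - 1365835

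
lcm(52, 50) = 1300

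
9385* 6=56310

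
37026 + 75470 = 112496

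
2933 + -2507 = 426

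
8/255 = 8/255 = 0.03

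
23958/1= 23958 = 23958.00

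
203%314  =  203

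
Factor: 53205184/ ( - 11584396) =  -13301296/2896099 = -2^4*101^1* 8231^1*2896099^( - 1) 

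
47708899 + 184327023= 232035922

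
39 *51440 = 2006160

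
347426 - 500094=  - 152668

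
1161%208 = 121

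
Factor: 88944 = 2^4*3^1*17^1 * 109^1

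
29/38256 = 29/38256 = 0.00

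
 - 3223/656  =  -3223/656 = -4.91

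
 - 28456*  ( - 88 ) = 2504128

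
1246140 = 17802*70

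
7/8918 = 1/1274 =0.00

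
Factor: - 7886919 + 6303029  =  - 1583890  =  - 2^1*5^1*7^1*11^3*17^1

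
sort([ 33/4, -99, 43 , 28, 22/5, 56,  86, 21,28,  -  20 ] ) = [ - 99, - 20, 22/5,33/4, 21, 28,28, 43, 56,86] 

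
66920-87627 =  - 20707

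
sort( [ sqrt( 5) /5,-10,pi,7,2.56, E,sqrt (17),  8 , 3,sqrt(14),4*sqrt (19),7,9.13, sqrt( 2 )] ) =[ - 10,sqrt( 5)/5, sqrt( 2),2.56,E,3,pi,sqrt( 14 ), sqrt( 17 ),7, 7,8, 9.13,4*sqrt( 19)]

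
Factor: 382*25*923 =8814650 = 2^1*5^2*13^1*71^1*191^1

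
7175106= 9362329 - 2187223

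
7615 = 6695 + 920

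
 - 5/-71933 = 5/71933=0.00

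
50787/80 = 634 + 67/80 = 634.84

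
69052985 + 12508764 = 81561749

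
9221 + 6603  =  15824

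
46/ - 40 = -23/20 = -  1.15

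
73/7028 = 73/7028 = 0.01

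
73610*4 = 294440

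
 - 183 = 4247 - 4430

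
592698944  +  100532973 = 693231917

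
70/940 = 7/94 = 0.07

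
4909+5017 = 9926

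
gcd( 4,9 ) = 1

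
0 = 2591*0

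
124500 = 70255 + 54245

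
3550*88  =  312400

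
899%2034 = 899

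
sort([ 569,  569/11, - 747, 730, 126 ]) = [ - 747, 569/11, 126,569, 730]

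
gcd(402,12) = 6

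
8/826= 4/413 = 0.01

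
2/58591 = 2/58591  =  0.00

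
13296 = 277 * 48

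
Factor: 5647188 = 2^2*3^1*470599^1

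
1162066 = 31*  37486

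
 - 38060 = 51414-89474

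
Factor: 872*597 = 520584 = 2^3*3^1 * 109^1*199^1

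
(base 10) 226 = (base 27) 8a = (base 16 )E2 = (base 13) 145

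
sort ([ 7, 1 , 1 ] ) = [1, 1, 7] 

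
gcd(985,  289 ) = 1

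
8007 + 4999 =13006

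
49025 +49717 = 98742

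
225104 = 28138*8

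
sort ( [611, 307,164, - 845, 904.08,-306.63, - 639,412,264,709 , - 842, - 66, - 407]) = [ - 845, - 842,-639, - 407, - 306.63, - 66,  164,264, 307, 412,611 , 709,904.08]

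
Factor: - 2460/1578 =- 2^1 * 5^1 * 41^1 * 263^ ( - 1) = - 410/263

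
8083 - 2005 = 6078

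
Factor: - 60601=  - 60601^1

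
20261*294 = 5956734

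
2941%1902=1039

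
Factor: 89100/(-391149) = -100/439 = -2^2 * 5^2*439^ ( -1 )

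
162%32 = 2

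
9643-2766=6877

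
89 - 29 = 60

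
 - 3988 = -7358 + 3370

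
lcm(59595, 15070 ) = 1311090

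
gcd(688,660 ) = 4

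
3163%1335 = 493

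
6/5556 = 1/926 = 0.00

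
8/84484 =2/21121 =0.00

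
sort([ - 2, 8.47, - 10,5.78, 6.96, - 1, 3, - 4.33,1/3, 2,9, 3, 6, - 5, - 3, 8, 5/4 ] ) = [ - 10, - 5, - 4.33, - 3,- 2,-1 , 1/3, 5/4, 2,3,  3,5.78, 6,6.96,8, 8.47,9] 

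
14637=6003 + 8634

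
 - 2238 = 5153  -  7391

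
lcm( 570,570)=570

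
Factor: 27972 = 2^2*3^3*7^1*37^1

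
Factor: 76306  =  2^1* 38153^1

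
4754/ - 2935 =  - 4754/2935= - 1.62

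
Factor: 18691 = 18691^1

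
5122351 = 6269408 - 1147057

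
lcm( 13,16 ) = 208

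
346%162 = 22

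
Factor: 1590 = 2^1* 3^1*5^1*53^1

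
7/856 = 7/856 = 0.01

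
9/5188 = 9/5188 = 0.00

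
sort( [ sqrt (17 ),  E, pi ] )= [ E, pi, sqrt(17) ]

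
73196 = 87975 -14779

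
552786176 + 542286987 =1095073163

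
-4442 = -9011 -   -  4569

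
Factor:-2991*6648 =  -2^3  *  3^2 *277^1*997^1 = -19884168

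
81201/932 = 81201/932= 87.13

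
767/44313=767/44313 = 0.02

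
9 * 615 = 5535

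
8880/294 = 1480/49 = 30.20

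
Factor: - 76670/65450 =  - 5^(-1)*7^( - 1)*41^1 =- 41/35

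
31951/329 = 97 + 38/329 = 97.12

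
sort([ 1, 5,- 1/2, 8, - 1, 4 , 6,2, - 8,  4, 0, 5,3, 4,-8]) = [ - 8, - 8, - 1, - 1/2, 0, 1,  2, 3,4, 4,4,5, 5,6,  8 ] 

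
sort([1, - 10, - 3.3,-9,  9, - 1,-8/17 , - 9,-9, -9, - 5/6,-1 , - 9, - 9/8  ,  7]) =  [-10, - 9,-9, - 9,-9, - 9,  -  3.3, - 9/8,  -  1, - 1,-5/6, - 8/17, 1,  7,9]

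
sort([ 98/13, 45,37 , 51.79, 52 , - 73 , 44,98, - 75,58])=[ - 75, - 73, 98/13,37 , 44, 45,51.79 , 52,58,98] 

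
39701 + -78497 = - 38796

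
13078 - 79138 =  - 66060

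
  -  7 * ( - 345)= 2415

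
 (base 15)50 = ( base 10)75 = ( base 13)5a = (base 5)300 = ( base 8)113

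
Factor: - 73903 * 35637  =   - 2633681211 = -  3^1*7^1 * 263^1*281^1*1697^1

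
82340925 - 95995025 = - 13654100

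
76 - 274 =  - 198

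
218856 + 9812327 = 10031183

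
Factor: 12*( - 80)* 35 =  - 33600  =  - 2^6*3^1*5^2*7^1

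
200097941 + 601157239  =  801255180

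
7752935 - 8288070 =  - 535135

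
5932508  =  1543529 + 4388979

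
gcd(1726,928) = 2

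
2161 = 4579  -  2418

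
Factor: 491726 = 2^1* 245863^1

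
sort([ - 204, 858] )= [ - 204,858]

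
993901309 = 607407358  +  386493951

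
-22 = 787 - 809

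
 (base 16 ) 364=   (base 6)4004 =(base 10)868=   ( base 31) S0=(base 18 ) 2C4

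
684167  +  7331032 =8015199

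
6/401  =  6/401  =  0.01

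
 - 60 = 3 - 63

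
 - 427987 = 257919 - 685906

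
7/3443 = 7/3443= 0.00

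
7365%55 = 50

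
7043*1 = 7043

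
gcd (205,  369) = 41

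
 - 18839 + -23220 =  - 42059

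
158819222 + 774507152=933326374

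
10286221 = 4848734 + 5437487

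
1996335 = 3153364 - 1157029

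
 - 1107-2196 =-3303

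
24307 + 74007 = 98314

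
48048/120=400 + 2/5  =  400.40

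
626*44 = 27544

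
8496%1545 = 771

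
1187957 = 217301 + 970656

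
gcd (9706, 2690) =2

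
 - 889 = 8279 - 9168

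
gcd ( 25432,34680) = 2312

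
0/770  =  0 = 0.00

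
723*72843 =52665489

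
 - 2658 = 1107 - 3765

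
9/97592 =9/97592=0.00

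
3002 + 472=3474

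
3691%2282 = 1409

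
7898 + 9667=17565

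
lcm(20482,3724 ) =40964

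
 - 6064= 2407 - 8471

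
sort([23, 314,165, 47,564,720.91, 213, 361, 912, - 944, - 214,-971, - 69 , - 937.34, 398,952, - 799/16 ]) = [ - 971,- 944,-937.34, - 214,-69, - 799/16, 23,47, 165,213,314, 361, 398, 564,720.91, 912 , 952 ]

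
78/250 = 39/125 = 0.31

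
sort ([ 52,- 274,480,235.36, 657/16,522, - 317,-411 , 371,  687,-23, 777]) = [-411,-317,  -  274, - 23, 657/16, 52,235.36 , 371,480, 522, 687, 777]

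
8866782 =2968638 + 5898144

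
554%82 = 62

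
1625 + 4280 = 5905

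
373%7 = 2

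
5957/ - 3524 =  - 5957/3524=- 1.69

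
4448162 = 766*5807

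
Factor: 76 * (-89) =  - 2^2 * 19^1 * 89^1 = - 6764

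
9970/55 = 181 + 3/11 = 181.27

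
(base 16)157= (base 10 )343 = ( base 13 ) 205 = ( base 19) i1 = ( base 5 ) 2333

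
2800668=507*5524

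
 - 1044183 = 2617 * ( - 399)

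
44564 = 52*857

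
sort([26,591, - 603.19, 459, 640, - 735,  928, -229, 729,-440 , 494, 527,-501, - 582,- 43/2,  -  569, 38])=[-735, - 603.19 ,-582, - 569, - 501, -440 , - 229, - 43/2,26,38, 459, 494, 527, 591, 640, 729, 928 ]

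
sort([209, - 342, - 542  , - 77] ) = [ - 542 , - 342, - 77, 209] 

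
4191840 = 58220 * 72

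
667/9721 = 667/9721 = 0.07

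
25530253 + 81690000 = 107220253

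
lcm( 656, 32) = 1312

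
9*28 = 252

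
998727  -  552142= 446585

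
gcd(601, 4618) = 1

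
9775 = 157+9618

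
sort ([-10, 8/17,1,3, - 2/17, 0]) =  [ - 10, - 2/17,  0 , 8/17, 1, 3] 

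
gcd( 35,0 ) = 35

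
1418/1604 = 709/802=0.88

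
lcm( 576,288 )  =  576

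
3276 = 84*39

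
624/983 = 624/983  =  0.63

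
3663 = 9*407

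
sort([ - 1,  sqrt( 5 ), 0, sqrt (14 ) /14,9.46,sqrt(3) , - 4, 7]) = [-4, - 1, 0,sqrt(14) /14, sqrt ( 3 ),sqrt(5),7,9.46 ] 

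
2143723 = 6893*311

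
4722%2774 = 1948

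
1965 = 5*393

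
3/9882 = 1/3294 = 0.00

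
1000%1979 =1000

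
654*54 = 35316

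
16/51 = 16/51 = 0.31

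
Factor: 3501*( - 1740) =-2^2*3^3 * 5^1*29^1*389^1 = - 6091740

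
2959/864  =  2959/864 =3.42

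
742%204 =130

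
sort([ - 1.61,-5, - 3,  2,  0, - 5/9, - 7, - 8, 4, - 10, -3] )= [-10,-8, - 7, -5, - 3, - 3, - 1.61, - 5/9,0,2 , 4]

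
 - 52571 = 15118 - 67689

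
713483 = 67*10649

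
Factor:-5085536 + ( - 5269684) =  - 10355220 = - 2^2*3^2*5^1 * 57529^1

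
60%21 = 18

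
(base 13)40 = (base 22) 28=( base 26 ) 20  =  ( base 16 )34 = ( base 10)52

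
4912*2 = 9824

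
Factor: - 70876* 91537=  - 6487776412 = - 2^2*13^1*29^1  *47^1 *239^1* 383^1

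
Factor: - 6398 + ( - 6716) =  -2^1*79^1*83^1=-13114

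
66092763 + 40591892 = 106684655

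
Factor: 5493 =3^1 * 1831^1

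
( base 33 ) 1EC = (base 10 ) 1563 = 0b11000011011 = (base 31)1jd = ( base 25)2cd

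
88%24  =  16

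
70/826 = 5/59 = 0.08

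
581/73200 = 581/73200 = 0.01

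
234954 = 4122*57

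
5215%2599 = 17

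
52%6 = 4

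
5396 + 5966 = 11362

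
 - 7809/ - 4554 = 1+1085/1518=1.71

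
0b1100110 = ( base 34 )30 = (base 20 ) 52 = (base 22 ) 4E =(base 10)102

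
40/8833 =40/8833=0.00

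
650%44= 34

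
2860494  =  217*13182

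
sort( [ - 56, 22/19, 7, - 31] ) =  [ - 56, - 31,  22/19 , 7]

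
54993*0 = 0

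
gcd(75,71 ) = 1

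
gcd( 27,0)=27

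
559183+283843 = 843026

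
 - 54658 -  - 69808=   15150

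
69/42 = 1 + 9/14  =  1.64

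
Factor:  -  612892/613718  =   - 742/743=- 2^1 * 7^1 * 53^1*743^( - 1 ) 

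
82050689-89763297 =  - 7712608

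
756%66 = 30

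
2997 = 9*333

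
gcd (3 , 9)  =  3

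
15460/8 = 1932 + 1/2  =  1932.50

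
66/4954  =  33/2477 = 0.01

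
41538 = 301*138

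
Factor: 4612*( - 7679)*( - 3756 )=2^4*3^1*7^1*313^1*1097^1*1153^1 = 133020798288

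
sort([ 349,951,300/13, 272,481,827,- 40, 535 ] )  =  [ - 40, 300/13 , 272, 349,481,535, 827,951 ] 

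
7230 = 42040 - 34810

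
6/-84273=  - 2/28091 = -0.00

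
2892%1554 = 1338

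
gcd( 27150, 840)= 30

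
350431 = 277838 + 72593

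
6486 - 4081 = 2405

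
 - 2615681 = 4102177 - 6717858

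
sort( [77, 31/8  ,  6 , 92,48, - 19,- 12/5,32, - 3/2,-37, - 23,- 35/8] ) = [ - 37, - 23, - 19, - 35/8, - 12/5, - 3/2,31/8, 6, 32,48,77, 92] 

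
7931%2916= 2099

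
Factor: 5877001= 13^1*452077^1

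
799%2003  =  799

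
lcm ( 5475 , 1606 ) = 120450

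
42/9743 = 42/9743 = 0.00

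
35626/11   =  35626/11 = 3238.73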